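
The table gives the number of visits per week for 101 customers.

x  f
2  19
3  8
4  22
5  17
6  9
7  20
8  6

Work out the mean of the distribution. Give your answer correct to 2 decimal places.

Values: 2, 3, 4, 5, 6, 7, 8
Σfx = 19×2 + 8×3 + 22×4 + 17×5 + 9×6 + 20×7 + 6×8 = 477
n = Σf = 101
Mean = 477 / 101 = 4.7228

4.72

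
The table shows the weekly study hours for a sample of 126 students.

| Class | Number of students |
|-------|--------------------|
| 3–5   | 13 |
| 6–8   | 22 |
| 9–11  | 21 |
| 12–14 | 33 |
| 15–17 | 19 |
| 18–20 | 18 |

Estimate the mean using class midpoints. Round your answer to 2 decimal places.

Midpoints: 4, 7, 10, 13, 16, 19
Σfm = 13×4 + 22×7 + 21×10 + 33×13 + 19×16 + 18×19 = 1491
n = Σf = 126
Mean = 1491 / 126 = 11.8333

11.83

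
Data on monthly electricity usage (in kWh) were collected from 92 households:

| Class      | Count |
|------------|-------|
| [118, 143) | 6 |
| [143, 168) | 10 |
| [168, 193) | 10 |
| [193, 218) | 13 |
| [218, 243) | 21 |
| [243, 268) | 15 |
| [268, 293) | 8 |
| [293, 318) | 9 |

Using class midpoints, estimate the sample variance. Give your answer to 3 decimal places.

Midpoints: 130.5, 155.5, 180.5, 205.5, 230.5, 255.5, 280.5, 305.5
n = 92, Σfm = 20481, mean = 222.6196
Σfm² = 4783133
Σf(m − x̄)² = Σfm² − (Σfm)²/n = 4783133 − 20481²/92 = 223661.6848
Sample variance = 223661.6848 / 91 = 2457.8207

2457.821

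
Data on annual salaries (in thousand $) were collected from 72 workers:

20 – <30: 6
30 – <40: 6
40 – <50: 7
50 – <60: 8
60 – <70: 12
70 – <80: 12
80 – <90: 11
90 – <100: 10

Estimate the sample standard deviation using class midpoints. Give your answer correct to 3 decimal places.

Midpoints: 25, 35, 45, 55, 65, 75, 85, 95
n = 72, Σfm = 4680, mean = 65.0000
Σfm² = 337400
Σf(m − x̄)² = Σfm² − (Σfm)²/n = 337400 − 4680²/72 = 33200.0000
Sample variance = 33200.0000 / 71 = 467.6056
Standard deviation = √467.6056 = 21.6242

21.624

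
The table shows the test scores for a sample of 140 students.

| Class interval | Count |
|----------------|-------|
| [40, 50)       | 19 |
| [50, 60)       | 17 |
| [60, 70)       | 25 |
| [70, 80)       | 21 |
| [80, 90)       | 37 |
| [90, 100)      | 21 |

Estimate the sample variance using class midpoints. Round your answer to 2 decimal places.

269.94

Midpoints: 45, 55, 65, 75, 85, 95
n = 140, Σfm = 10130, mean = 72.3571
Σfm² = 770500
Σf(m − x̄)² = Σfm² − (Σfm)²/n = 770500 − 10130²/140 = 37522.1429
Sample variance = 37522.1429 / 139 = 269.9435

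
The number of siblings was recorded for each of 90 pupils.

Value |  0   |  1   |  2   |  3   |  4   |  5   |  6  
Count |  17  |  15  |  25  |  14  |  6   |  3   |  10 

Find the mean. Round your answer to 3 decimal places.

2.289

Values: 0, 1, 2, 3, 4, 5, 6
Σfx = 17×0 + 15×1 + 25×2 + 14×3 + 6×4 + 3×5 + 10×6 = 206
n = Σf = 90
Mean = 206 / 90 = 2.2889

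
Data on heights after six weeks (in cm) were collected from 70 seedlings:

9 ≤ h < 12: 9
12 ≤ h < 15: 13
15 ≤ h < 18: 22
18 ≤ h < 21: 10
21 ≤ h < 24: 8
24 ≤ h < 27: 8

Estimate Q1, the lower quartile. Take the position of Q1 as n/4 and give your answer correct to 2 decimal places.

13.96

Cumulative frequencies: 9, 22, 44, 54, 62, 70
n = 70; position = n/4 = 17.5.
This falls in the class 12 ≤ h < 15: L = 12, F = 9, f = 13, h = 3.
Lower quartile ≈ 12 + ((17.5 − 9) / 13) × 3 = 13.9615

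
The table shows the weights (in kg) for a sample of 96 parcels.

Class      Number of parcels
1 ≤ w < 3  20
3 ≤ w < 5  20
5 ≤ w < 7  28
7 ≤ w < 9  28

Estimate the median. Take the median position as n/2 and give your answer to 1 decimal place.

5.6

Cumulative frequencies: 20, 40, 68, 96
n = 96; position = n/2 = 48.
This falls in the class 5 ≤ w < 7: L = 5, F = 40, f = 28, h = 2.
Median ≈ 5 + ((48 − 40) / 28) × 2 = 5.5714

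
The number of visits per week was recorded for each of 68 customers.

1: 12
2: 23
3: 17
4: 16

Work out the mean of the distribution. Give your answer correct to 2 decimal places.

2.54

Values: 1, 2, 3, 4
Σfx = 12×1 + 23×2 + 17×3 + 16×4 = 173
n = Σf = 68
Mean = 173 / 68 = 2.5441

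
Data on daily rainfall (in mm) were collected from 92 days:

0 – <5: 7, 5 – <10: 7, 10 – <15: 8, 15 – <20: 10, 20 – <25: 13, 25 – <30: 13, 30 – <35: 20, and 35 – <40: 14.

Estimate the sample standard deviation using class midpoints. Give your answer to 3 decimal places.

Midpoints: 2.5, 7.5, 12.5, 17.5, 22.5, 27.5, 32.5, 37.5
n = 92, Σfm = 2170, mean = 23.5870
Σfm² = 61975
Σf(m − x̄)² = Σfm² − (Σfm)²/n = 61975 − 2170²/92 = 10791.3043
Sample variance = 10791.3043 / 91 = 118.5858
Standard deviation = √118.5858 = 10.8897

10.890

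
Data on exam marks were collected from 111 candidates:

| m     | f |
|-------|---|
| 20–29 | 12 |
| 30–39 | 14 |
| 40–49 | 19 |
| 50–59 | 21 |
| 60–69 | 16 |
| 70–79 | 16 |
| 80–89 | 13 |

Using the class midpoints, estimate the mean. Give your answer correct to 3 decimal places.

54.860

Midpoints: 24.5, 34.5, 44.5, 54.5, 64.5, 74.5, 84.5
Σfm = 12×24.5 + 14×34.5 + 19×44.5 + 21×54.5 + 16×64.5 + 16×74.5 + 13×84.5 = 6089.5
n = Σf = 111
Mean = 6089.5 / 111 = 54.8604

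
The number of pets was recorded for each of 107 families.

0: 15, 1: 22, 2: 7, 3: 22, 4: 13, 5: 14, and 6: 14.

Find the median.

Cumulative frequencies: 15, 37, 44, 66, 79, 93, 107
n = 107, so the median is the value in position (n+1)/2 = 54.
Position 54 falls at value 3.

3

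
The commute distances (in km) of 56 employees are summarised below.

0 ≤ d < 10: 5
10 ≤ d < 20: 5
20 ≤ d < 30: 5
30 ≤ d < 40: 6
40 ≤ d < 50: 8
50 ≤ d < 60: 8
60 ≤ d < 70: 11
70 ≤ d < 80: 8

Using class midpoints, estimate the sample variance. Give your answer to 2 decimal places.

Midpoints: 5, 15, 25, 35, 45, 55, 65, 75
n = 56, Σfm = 2550, mean = 45.5357
Σfm² = 143600
Σf(m − x̄)² = Σfm² − (Σfm)²/n = 143600 − 2550²/56 = 27483.9286
Sample variance = 27483.9286 / 55 = 499.7078

499.71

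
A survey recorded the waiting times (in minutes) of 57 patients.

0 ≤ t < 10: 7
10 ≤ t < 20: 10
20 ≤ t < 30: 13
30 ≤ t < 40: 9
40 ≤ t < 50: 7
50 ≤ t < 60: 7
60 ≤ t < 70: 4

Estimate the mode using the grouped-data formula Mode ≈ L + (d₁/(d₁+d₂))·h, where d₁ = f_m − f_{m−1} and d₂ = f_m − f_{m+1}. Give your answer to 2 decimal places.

24.29

Modal class: 20 ≤ t < 30 (highest frequency 13).
d₁ = 13 − 10 = 3, d₂ = 13 − 9 = 4
Mode ≈ 20 + (3/(3+4)) × 10 = 20 + 4.2857 = 24.2857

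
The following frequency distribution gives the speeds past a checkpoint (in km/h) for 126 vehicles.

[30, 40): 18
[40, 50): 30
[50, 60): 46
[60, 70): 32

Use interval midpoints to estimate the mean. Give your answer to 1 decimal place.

52.3

Midpoints: 35, 45, 55, 65
Σfm = 18×35 + 30×45 + 46×55 + 32×65 = 6590
n = Σf = 126
Mean = 6590 / 126 = 52.3016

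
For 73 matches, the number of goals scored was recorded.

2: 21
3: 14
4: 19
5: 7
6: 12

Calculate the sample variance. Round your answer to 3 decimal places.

2.006

Values: 2, 3, 4, 5, 6
n = 73, Σfx = 267, mean = 3.6575
Σfx² = 1121
Σf(x − x̄)² = Σfx² − (Σfx)²/n = 1121 − 267²/73 = 144.4384
Sample variance = 144.4384 / 72 = 2.0061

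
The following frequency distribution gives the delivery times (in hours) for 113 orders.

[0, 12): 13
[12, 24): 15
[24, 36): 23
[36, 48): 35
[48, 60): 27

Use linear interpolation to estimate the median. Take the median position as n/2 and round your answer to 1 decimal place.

37.9

Cumulative frequencies: 13, 28, 51, 86, 113
n = 113; position = n/2 = 56.5.
This falls in the class [36, 48): L = 36, F = 51, f = 35, h = 12.
Median ≈ 36 + ((56.5 − 51) / 35) × 12 = 37.8857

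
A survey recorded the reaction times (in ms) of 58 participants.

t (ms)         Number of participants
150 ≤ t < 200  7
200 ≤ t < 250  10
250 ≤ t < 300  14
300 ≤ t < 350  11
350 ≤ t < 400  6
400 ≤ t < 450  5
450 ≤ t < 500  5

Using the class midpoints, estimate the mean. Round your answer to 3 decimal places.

304.310

Midpoints: 175, 225, 275, 325, 375, 425, 475
Σfm = 7×175 + 10×225 + 14×275 + 11×325 + 6×375 + 5×425 + 5×475 = 17650
n = Σf = 58
Mean = 17650 / 58 = 304.3103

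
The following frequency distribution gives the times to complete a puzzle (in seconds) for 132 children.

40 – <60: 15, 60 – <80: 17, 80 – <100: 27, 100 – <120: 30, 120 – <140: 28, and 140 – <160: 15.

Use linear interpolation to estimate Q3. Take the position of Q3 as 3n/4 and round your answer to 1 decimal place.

127.1

Cumulative frequencies: 15, 32, 59, 89, 117, 132
n = 132; position = 3n/4 = 99.
This falls in the class 120 – <140: L = 120, F = 89, f = 28, h = 20.
Upper quartile ≈ 120 + ((99 − 89) / 28) × 20 = 127.1429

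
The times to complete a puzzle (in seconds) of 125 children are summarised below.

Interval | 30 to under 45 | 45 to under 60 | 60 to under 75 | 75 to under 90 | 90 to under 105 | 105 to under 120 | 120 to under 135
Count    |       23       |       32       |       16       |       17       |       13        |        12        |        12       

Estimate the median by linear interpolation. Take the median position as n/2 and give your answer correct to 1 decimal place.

67.0

Cumulative frequencies: 23, 55, 71, 88, 101, 113, 125
n = 125; position = n/2 = 62.5.
This falls in the class 60 to under 75: L = 60, F = 55, f = 16, h = 15.
Median ≈ 60 + ((62.5 − 55) / 16) × 15 = 67.0312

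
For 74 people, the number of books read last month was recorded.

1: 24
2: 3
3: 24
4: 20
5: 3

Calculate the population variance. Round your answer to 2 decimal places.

1.66

Values: 1, 2, 3, 4, 5
n = 74, Σfx = 197, mean = 2.6622
Σfx² = 647
Σf(x − x̄)² = Σfx² − (Σfx)²/n = 647 − 197²/74 = 122.5541
Population variance = 122.5541 / 74 = 1.6561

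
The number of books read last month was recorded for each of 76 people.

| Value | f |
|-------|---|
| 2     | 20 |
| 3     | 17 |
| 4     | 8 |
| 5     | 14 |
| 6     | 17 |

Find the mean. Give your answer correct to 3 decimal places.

Values: 2, 3, 4, 5, 6
Σfx = 20×2 + 17×3 + 8×4 + 14×5 + 17×6 = 295
n = Σf = 76
Mean = 295 / 76 = 3.8816

3.882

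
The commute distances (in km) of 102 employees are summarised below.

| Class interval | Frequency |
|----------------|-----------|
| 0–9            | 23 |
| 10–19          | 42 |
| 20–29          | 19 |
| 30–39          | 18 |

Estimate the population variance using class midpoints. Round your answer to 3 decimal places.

101.922

Midpoints: 4.5, 14.5, 24.5, 34.5
n = 102, Σfm = 1799, mean = 17.6373
Σfm² = 42125.5
Σf(m − x̄)² = Σfm² − (Σfm)²/n = 42125.5 − 1799²/102 = 10396.0784
Population variance = 10396.0784 / 102 = 101.9223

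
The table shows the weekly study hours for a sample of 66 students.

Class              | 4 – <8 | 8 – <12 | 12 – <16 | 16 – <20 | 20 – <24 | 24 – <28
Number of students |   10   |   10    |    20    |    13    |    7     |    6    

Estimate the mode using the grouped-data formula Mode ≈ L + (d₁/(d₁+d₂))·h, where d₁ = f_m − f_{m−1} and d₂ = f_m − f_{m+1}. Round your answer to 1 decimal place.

Modal class: 12 – <16 (highest frequency 20).
d₁ = 20 − 10 = 10, d₂ = 20 − 13 = 7
Mode ≈ 12 + (10/(10+7)) × 4 = 12 + 2.3529 = 14.3529

14.4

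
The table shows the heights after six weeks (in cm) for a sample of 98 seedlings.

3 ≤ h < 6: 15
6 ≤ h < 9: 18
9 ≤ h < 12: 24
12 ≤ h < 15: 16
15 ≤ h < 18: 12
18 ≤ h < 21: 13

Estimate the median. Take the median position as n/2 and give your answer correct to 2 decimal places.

11.00

Cumulative frequencies: 15, 33, 57, 73, 85, 98
n = 98; position = n/2 = 49.
This falls in the class 9 ≤ h < 12: L = 9, F = 33, f = 24, h = 3.
Median ≈ 9 + ((49 − 33) / 24) × 3 = 11.0000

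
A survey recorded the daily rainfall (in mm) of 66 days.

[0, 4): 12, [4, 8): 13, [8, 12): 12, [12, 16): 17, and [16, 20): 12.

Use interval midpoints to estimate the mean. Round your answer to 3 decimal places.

10.242

Midpoints: 2, 6, 10, 14, 18
Σfm = 12×2 + 13×6 + 12×10 + 17×14 + 12×18 = 676
n = Σf = 66
Mean = 676 / 66 = 10.2424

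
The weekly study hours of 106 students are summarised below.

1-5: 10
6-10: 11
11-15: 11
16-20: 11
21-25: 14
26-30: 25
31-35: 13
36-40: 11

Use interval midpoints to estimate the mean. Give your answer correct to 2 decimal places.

Midpoints: 3, 8, 13, 18, 23, 28, 33, 38
Σfm = 10×3 + 11×8 + 11×13 + 11×18 + 14×23 + 25×28 + 13×33 + 11×38 = 2328
n = Σf = 106
Mean = 2328 / 106 = 21.9623

21.96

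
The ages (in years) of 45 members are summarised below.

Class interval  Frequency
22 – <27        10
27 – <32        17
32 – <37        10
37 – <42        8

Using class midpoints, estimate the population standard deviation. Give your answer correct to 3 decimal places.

Midpoints: 24.5, 29.5, 34.5, 39.5
n = 45, Σfm = 1407.5, mean = 31.2778
Σfm² = 45181.25
Σf(m − x̄)² = Σfm² − (Σfm)²/n = 45181.25 − 1407.5²/45 = 1157.7778
Population variance = 1157.7778 / 45 = 25.7284
Standard deviation = √25.7284 = 5.0723

5.072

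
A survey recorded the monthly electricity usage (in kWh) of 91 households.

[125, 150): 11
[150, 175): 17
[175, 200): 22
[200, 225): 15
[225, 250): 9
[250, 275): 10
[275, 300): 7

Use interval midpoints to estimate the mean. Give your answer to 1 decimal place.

201.8

Midpoints: 137.5, 162.5, 187.5, 212.5, 237.5, 262.5, 287.5
Σfm = 11×137.5 + 17×162.5 + 22×187.5 + 15×212.5 + 9×237.5 + 10×262.5 + 7×287.5 = 18362.5
n = Σf = 91
Mean = 18362.5 / 91 = 201.7857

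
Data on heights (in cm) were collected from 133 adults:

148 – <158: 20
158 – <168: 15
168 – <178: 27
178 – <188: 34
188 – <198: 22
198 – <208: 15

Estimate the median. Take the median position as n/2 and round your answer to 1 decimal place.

179.3

Cumulative frequencies: 20, 35, 62, 96, 118, 133
n = 133; position = n/2 = 66.5.
This falls in the class 178 – <188: L = 178, F = 62, f = 34, h = 10.
Median ≈ 178 + ((66.5 − 62) / 34) × 10 = 179.3235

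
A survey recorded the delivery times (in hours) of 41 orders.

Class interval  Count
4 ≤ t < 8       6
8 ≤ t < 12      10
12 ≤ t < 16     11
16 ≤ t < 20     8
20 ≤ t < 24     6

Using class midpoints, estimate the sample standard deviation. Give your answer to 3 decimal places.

5.134

Midpoints: 6, 10, 14, 18, 22
n = 41, Σfm = 566, mean = 13.8049
Σfm² = 8868
Σf(m − x̄)² = Σfm² − (Σfm)²/n = 8868 − 566²/41 = 1054.4390
Sample variance = 1054.4390 / 40 = 26.3610
Standard deviation = √26.3610 = 5.1343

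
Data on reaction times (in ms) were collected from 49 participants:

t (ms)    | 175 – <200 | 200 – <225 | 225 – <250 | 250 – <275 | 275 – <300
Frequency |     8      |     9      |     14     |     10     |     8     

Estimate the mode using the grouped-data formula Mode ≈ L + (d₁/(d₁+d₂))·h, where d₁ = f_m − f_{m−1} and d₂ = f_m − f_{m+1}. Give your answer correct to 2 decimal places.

Modal class: 225 – <250 (highest frequency 14).
d₁ = 14 − 9 = 5, d₂ = 14 − 10 = 4
Mode ≈ 225 + (5/(5+4)) × 25 = 225 + 13.8889 = 238.8889

238.89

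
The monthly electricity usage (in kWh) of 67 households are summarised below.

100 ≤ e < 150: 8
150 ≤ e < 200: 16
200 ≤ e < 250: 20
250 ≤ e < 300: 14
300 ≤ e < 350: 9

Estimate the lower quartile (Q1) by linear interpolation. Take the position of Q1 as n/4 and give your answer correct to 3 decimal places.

177.344

Cumulative frequencies: 8, 24, 44, 58, 67
n = 67; position = n/4 = 16.75.
This falls in the class 150 ≤ e < 200: L = 150, F = 8, f = 16, h = 50.
Lower quartile ≈ 150 + ((16.75 − 8) / 16) × 50 = 177.3438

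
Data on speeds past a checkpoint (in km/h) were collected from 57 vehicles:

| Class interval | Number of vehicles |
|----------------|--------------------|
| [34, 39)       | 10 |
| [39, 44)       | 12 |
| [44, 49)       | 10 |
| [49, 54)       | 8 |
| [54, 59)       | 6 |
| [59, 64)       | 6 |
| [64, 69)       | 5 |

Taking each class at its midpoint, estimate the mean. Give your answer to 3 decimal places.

48.781

Midpoints: 36.5, 41.5, 46.5, 51.5, 56.5, 61.5, 66.5
Σfm = 10×36.5 + 12×41.5 + 10×46.5 + 8×51.5 + 6×56.5 + 6×61.5 + 5×66.5 = 2780.5
n = Σf = 57
Mean = 2780.5 / 57 = 48.7807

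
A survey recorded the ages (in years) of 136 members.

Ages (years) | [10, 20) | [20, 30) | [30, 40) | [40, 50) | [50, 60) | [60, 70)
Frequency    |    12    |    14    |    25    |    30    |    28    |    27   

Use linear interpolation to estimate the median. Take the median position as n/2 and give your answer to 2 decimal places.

45.67

Cumulative frequencies: 12, 26, 51, 81, 109, 136
n = 136; position = n/2 = 68.
This falls in the class [40, 50): L = 40, F = 51, f = 30, h = 10.
Median ≈ 40 + ((68 − 51) / 30) × 10 = 45.6667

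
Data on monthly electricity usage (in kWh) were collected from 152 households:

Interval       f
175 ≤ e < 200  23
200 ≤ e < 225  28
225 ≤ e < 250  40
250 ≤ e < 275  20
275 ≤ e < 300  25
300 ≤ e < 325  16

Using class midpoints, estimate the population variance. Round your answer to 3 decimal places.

1526.575

Midpoints: 187.5, 212.5, 237.5, 262.5, 287.5, 312.5
n = 152, Σfm = 37200, mean = 244.7368
Σfm² = 9336250
Σf(m − x̄)² = Σfm² − (Σfm)²/n = 9336250 − 37200²/152 = 232039.4737
Population variance = 232039.4737 / 152 = 1526.5755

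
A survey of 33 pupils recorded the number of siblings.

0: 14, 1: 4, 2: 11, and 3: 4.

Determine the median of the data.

1

Cumulative frequencies: 14, 18, 29, 33
n = 33, so the median is the value in position (n+1)/2 = 17.
Position 17 falls at value 1.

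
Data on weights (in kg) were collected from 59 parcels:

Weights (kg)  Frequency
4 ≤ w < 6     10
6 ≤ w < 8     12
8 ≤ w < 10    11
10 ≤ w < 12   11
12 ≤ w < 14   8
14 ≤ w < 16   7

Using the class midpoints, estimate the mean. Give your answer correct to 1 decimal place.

Midpoints: 5, 7, 9, 11, 13, 15
Σfm = 10×5 + 12×7 + 11×9 + 11×11 + 8×13 + 7×15 = 563
n = Σf = 59
Mean = 563 / 59 = 9.5424

9.5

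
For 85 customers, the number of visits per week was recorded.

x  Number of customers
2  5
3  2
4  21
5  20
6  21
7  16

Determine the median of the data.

Cumulative frequencies: 5, 7, 28, 48, 69, 85
n = 85, so the median is the value in position (n+1)/2 = 43.
Position 43 falls at value 5.

5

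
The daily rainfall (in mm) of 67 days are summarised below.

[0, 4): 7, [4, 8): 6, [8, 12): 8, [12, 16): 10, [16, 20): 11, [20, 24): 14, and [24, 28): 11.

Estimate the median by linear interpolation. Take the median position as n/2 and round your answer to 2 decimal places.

Cumulative frequencies: 7, 13, 21, 31, 42, 56, 67
n = 67; position = n/2 = 33.5.
This falls in the class [16, 20): L = 16, F = 31, f = 11, h = 4.
Median ≈ 16 + ((33.5 − 31) / 11) × 4 = 16.9091

16.91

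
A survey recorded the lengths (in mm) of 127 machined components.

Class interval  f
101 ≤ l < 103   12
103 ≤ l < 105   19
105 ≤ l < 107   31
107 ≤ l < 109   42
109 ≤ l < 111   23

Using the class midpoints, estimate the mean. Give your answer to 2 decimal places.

Midpoints: 102, 104, 106, 108, 110
Σfm = 12×102 + 19×104 + 31×106 + 42×108 + 23×110 = 13552
n = Σf = 127
Mean = 13552 / 127 = 106.7087

106.71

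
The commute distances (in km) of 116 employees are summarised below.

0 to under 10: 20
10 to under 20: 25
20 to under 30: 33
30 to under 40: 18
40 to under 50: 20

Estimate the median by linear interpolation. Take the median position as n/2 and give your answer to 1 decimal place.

23.9

Cumulative frequencies: 20, 45, 78, 96, 116
n = 116; position = n/2 = 58.
This falls in the class 20 to under 30: L = 20, F = 45, f = 33, h = 10.
Median ≈ 20 + ((58 − 45) / 33) × 10 = 23.9394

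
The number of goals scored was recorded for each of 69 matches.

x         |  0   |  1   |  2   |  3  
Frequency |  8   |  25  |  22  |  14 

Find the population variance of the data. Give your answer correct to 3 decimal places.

Values: 0, 1, 2, 3
n = 69, Σfx = 111, mean = 1.6087
Σfx² = 239
Σf(x − x̄)² = Σfx² − (Σfx)²/n = 239 − 111²/69 = 60.4348
Population variance = 60.4348 / 69 = 0.8759

0.876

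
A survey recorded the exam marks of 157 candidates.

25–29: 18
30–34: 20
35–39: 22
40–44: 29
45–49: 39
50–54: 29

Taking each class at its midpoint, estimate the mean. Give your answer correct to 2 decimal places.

Midpoints: 27, 32, 37, 42, 47, 52
Σfm = 18×27 + 20×32 + 22×37 + 29×42 + 39×47 + 29×52 = 6499
n = Σf = 157
Mean = 6499 / 157 = 41.3949

41.39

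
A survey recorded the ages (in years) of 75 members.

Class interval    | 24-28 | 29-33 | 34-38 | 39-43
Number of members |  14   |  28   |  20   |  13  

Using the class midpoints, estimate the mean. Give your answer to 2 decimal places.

Midpoints: 26, 31, 36, 41
Σfm = 14×26 + 28×31 + 20×36 + 13×41 = 2485
n = Σf = 75
Mean = 2485 / 75 = 33.1333

33.13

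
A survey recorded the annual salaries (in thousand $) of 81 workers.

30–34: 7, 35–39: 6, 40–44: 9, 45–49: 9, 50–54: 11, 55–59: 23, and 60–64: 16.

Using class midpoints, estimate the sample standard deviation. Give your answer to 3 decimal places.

Midpoints: 32, 37, 42, 47, 52, 57, 62
n = 81, Σfm = 4122, mean = 50.8889
Σfm² = 217114
Σf(m − x̄)² = Σfm² − (Σfm)²/n = 217114 − 4122²/81 = 7350.0000
Sample variance = 7350.0000 / 80 = 91.8750
Standard deviation = √91.8750 = 9.5851

9.585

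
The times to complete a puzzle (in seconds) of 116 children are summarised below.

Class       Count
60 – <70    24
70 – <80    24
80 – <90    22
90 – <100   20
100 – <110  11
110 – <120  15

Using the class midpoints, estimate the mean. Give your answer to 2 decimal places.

Midpoints: 65, 75, 85, 95, 105, 115
Σfm = 24×65 + 24×75 + 22×85 + 20×95 + 11×105 + 15×115 = 10010
n = Σf = 116
Mean = 10010 / 116 = 86.2931

86.29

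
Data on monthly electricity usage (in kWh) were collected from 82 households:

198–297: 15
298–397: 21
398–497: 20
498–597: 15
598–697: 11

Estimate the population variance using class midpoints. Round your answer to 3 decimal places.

Midpoints: 247.5, 347.5, 447.5, 547.5, 647.5
n = 82, Σfm = 35295, mean = 430.4268
Σfm² = 16568012.5
Σf(m − x̄)² = Σfm² − (Σfm)²/n = 16568012.5 − 35295²/82 = 1376097.5610
Population variance = 1376097.5610 / 82 = 16781.6776

16781.678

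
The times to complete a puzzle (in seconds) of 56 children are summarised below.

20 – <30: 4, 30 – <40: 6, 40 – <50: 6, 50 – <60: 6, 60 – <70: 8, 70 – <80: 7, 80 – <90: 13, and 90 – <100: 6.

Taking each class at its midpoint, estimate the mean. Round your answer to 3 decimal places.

Midpoints: 25, 35, 45, 55, 65, 75, 85, 95
Σfm = 4×25 + 6×35 + 6×45 + 6×55 + 8×65 + 7×75 + 13×85 + 6×95 = 3630
n = Σf = 56
Mean = 3630 / 56 = 64.8214

64.821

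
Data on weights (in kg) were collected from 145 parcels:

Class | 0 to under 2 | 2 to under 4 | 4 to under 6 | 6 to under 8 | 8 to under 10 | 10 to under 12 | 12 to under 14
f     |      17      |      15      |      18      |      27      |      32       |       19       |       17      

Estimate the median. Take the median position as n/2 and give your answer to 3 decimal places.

Cumulative frequencies: 17, 32, 50, 77, 109, 128, 145
n = 145; position = n/2 = 72.5.
This falls in the class 6 to under 8: L = 6, F = 50, f = 27, h = 2.
Median ≈ 6 + ((72.5 − 50) / 27) × 2 = 7.6667

7.667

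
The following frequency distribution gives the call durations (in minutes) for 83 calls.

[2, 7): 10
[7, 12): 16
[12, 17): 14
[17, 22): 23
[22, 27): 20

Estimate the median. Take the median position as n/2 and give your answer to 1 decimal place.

Cumulative frequencies: 10, 26, 40, 63, 83
n = 83; position = n/2 = 41.5.
This falls in the class [17, 22): L = 17, F = 40, f = 23, h = 5.
Median ≈ 17 + ((41.5 − 40) / 23) × 5 = 17.3261

17.3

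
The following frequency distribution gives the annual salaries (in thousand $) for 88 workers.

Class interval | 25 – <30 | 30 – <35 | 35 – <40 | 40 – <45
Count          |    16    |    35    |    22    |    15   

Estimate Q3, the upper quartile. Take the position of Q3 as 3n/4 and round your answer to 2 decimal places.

38.41

Cumulative frequencies: 16, 51, 73, 88
n = 88; position = 3n/4 = 66.
This falls in the class 35 – <40: L = 35, F = 51, f = 22, h = 5.
Upper quartile ≈ 35 + ((66 − 51) / 22) × 5 = 38.4091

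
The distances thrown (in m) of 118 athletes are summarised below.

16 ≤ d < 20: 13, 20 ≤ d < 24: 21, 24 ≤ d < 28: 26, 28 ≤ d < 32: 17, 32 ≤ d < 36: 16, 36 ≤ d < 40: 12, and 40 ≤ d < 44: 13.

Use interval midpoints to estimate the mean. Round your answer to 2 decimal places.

29.05

Midpoints: 18, 22, 26, 30, 34, 38, 42
Σfm = 13×18 + 21×22 + 26×26 + 17×30 + 16×34 + 12×38 + 13×42 = 3428
n = Σf = 118
Mean = 3428 / 118 = 29.0508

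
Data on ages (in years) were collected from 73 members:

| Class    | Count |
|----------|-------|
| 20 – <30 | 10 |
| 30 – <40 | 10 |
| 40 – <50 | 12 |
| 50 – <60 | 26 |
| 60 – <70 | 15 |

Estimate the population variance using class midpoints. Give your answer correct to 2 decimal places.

Midpoints: 25, 35, 45, 55, 65
n = 73, Σfm = 3545, mean = 48.5616
Σfm² = 184825
Σf(m − x̄)² = Σfm² − (Σfm)²/n = 184825 − 3545²/73 = 12673.9726
Population variance = 12673.9726 / 73 = 173.6161

173.62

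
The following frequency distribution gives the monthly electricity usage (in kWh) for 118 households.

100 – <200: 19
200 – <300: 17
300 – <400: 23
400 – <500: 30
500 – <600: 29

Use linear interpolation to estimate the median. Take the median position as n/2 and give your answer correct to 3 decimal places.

400.000

Cumulative frequencies: 19, 36, 59, 89, 118
n = 118; position = n/2 = 59.
This falls in the class 300 – <400: L = 300, F = 36, f = 23, h = 100.
Median ≈ 300 + ((59 − 36) / 23) × 100 = 400.0000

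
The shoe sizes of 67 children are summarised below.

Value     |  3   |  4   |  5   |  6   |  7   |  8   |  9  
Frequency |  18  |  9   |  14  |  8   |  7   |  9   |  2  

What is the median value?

5

Cumulative frequencies: 18, 27, 41, 49, 56, 65, 67
n = 67, so the median is the value in position (n+1)/2 = 34.
Position 34 falls at value 5.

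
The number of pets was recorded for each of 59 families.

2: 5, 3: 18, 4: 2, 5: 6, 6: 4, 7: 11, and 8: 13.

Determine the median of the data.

5

Cumulative frequencies: 5, 23, 25, 31, 35, 46, 59
n = 59, so the median is the value in position (n+1)/2 = 30.
Position 30 falls at value 5.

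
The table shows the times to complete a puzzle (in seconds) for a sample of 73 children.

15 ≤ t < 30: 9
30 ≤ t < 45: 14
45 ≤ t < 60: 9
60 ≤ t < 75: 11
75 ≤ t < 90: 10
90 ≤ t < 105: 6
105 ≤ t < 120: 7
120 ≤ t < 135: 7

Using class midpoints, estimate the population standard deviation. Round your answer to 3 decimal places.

Midpoints: 22.5, 37.5, 52.5, 67.5, 82.5, 97.5, 112.5, 127.5
n = 73, Σfm = 5032.5, mean = 68.9384
Σfm² = 426656.25
Σf(m − x̄)² = Σfm² − (Σfm)²/n = 426656.25 − 5032.5²/73 = 79723.9726
Population variance = 79723.9726 / 73 = 1092.1092
Standard deviation = √1092.1092 = 33.0471

33.047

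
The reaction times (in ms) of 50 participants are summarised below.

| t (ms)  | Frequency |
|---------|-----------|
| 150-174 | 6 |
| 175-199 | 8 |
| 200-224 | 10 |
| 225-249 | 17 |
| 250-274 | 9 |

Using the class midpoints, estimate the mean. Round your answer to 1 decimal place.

Midpoints: 162, 187, 212, 237, 262
Σfm = 6×162 + 8×187 + 10×212 + 17×237 + 9×262 = 10975
n = Σf = 50
Mean = 10975 / 50 = 219.5000

219.5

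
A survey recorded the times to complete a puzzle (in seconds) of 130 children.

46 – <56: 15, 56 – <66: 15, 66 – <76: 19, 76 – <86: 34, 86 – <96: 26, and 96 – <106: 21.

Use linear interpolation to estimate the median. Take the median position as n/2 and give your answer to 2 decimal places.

Cumulative frequencies: 15, 30, 49, 83, 109, 130
n = 130; position = n/2 = 65.
This falls in the class 76 – <86: L = 76, F = 49, f = 34, h = 10.
Median ≈ 76 + ((65 − 49) / 34) × 10 = 80.7059

80.71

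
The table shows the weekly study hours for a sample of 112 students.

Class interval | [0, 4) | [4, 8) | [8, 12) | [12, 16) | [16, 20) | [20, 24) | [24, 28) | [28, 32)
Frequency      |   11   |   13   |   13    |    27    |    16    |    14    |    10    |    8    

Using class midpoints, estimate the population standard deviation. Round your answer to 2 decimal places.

7.96

Midpoints: 2, 6, 10, 14, 18, 22, 26, 30
n = 112, Σfm = 1704, mean = 15.2143
Σfm² = 33024
Σf(m − x̄)² = Σfm² − (Σfm)²/n = 33024 − 1704²/112 = 7098.8571
Population variance = 7098.8571 / 112 = 63.3827
Standard deviation = √63.3827 = 7.9613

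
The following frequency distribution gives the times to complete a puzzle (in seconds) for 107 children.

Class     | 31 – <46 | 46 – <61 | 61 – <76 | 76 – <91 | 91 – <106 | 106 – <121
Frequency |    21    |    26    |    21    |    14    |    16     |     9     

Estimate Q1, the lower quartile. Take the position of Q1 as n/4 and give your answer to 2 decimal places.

49.32

Cumulative frequencies: 21, 47, 68, 82, 98, 107
n = 107; position = n/4 = 26.75.
This falls in the class 46 – <61: L = 46, F = 21, f = 26, h = 15.
Lower quartile ≈ 46 + ((26.75 − 21) / 26) × 15 = 49.3173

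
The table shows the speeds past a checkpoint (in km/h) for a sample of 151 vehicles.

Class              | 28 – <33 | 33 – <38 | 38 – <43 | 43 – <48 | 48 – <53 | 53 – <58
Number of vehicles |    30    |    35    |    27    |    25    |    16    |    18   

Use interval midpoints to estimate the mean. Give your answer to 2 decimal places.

41.03

Midpoints: 30.5, 35.5, 40.5, 45.5, 50.5, 55.5
Σfm = 30×30.5 + 35×35.5 + 27×40.5 + 25×45.5 + 16×50.5 + 18×55.5 = 6195.5
n = Σf = 151
Mean = 6195.5 / 151 = 41.0298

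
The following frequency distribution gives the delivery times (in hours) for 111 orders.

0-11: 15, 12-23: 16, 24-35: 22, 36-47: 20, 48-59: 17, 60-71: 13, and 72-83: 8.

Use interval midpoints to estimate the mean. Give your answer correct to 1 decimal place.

38.0

Midpoints: 5.5, 17.5, 29.5, 41.5, 53.5, 65.5, 77.5
Σfm = 15×5.5 + 16×17.5 + 22×29.5 + 20×41.5 + 17×53.5 + 13×65.5 + 8×77.5 = 4222.5
n = Σf = 111
Mean = 4222.5 / 111 = 38.0405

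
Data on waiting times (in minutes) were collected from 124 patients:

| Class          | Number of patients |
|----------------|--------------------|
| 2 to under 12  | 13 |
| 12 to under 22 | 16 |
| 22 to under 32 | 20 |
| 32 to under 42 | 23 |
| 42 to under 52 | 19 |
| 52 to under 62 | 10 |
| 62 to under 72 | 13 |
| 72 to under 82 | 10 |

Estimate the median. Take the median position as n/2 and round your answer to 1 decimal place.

37.7

Cumulative frequencies: 13, 29, 49, 72, 91, 101, 114, 124
n = 124; position = n/2 = 62.
This falls in the class 32 to under 42: L = 32, F = 49, f = 23, h = 10.
Median ≈ 32 + ((62 − 49) / 23) × 10 = 37.6522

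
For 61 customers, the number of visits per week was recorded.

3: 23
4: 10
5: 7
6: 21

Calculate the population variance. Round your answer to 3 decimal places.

1.687

Values: 3, 4, 5, 6
n = 61, Σfx = 270, mean = 4.4262
Σfx² = 1298
Σf(x − x̄)² = Σfx² − (Σfx)²/n = 1298 − 270²/61 = 102.9180
Population variance = 102.9180 / 61 = 1.6872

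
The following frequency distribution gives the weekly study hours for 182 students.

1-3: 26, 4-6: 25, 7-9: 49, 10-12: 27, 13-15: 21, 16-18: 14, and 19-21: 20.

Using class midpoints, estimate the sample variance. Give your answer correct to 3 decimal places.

Midpoints: 2, 5, 8, 11, 14, 17, 20
n = 182, Σfm = 1798, mean = 9.8791
Σfm² = 23294
Σf(m − x̄)² = Σfm² − (Σfm)²/n = 23294 − 1798²/182 = 5531.3407
Sample variance = 5531.3407 / 181 = 30.5599

30.560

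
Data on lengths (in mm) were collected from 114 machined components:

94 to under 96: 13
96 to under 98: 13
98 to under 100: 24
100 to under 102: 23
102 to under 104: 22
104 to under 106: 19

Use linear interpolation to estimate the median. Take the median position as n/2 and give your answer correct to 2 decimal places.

100.61

Cumulative frequencies: 13, 26, 50, 73, 95, 114
n = 114; position = n/2 = 57.
This falls in the class 100 to under 102: L = 100, F = 50, f = 23, h = 2.
Median ≈ 100 + ((57 − 50) / 23) × 2 = 100.6087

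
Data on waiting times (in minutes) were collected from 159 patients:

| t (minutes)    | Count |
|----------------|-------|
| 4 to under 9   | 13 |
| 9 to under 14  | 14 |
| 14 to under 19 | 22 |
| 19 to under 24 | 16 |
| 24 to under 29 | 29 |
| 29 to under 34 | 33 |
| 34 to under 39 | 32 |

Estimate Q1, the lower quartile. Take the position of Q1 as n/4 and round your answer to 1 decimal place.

Cumulative frequencies: 13, 27, 49, 65, 94, 127, 159
n = 159; position = n/4 = 39.75.
This falls in the class 14 to under 19: L = 14, F = 27, f = 22, h = 5.
Lower quartile ≈ 14 + ((39.75 − 27) / 22) × 5 = 16.8977

16.9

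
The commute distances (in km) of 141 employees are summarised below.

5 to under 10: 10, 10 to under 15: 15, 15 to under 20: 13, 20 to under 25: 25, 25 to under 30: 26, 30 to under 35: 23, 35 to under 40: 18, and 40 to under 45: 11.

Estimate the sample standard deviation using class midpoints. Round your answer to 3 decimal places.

Midpoints: 7.5, 12.5, 17.5, 22.5, 27.5, 32.5, 37.5, 42.5
n = 141, Σfm = 3657.5, mean = 25.9397
Σfm² = 108681.25
Σf(m − x̄)² = Σfm² − (Σfm)²/n = 108681.25 − 3657.5²/141 = 13806.7376
Sample variance = 13806.7376 / 140 = 98.6196
Standard deviation = √98.6196 = 9.9307

9.931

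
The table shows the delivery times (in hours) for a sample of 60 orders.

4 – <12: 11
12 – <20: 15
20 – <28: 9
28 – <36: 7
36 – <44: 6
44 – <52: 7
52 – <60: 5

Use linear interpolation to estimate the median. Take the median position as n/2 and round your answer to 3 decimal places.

23.556

Cumulative frequencies: 11, 26, 35, 42, 48, 55, 60
n = 60; position = n/2 = 30.
This falls in the class 20 – <28: L = 20, F = 26, f = 9, h = 8.
Median ≈ 20 + ((30 − 26) / 9) × 8 = 23.5556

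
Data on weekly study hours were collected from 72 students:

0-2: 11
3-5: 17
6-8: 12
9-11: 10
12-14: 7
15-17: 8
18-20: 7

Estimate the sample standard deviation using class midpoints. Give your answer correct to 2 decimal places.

5.78

Midpoints: 1, 4, 7, 10, 13, 16, 19
n = 72, Σfm = 615, mean = 8.5417
Σfm² = 7629
Σf(m − x̄)² = Σfm² − (Σfm)²/n = 7629 − 615²/72 = 2375.8750
Sample variance = 2375.8750 / 71 = 33.4630
Standard deviation = √33.4630 = 5.7847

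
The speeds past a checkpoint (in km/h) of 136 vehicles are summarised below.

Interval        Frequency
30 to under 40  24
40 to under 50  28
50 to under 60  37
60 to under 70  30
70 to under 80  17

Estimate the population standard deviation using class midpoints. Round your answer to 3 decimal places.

Midpoints: 35, 45, 55, 65, 75
n = 136, Σfm = 7360, mean = 54.1176
Σfm² = 420400
Σf(m − x̄)² = Σfm² − (Σfm)²/n = 420400 − 7360²/136 = 22094.1176
Population variance = 22094.1176 / 136 = 162.4567
Standard deviation = √162.4567 = 12.7459

12.746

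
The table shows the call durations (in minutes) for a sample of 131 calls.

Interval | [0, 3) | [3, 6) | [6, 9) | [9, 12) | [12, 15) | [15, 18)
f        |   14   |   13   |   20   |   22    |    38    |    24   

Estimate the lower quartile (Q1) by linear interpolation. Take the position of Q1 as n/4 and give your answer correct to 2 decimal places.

Cumulative frequencies: 14, 27, 47, 69, 107, 131
n = 131; position = n/4 = 32.75.
This falls in the class [6, 9): L = 6, F = 27, f = 20, h = 3.
Lower quartile ≈ 6 + ((32.75 − 27) / 20) × 3 = 6.8625

6.86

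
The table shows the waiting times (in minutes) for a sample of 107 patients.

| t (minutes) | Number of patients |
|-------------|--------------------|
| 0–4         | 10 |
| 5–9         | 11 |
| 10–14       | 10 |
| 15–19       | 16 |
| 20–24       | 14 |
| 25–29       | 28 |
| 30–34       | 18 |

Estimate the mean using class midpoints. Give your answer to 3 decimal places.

19.897

Midpoints: 2, 7, 12, 17, 22, 27, 32
Σfm = 10×2 + 11×7 + 10×12 + 16×17 + 14×22 + 28×27 + 18×32 = 2129
n = Σf = 107
Mean = 2129 / 107 = 19.8972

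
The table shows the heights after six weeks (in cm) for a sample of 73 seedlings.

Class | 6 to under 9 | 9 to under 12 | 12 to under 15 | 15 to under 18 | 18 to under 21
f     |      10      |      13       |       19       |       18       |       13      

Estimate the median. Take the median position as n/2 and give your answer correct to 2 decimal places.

Cumulative frequencies: 10, 23, 42, 60, 73
n = 73; position = n/2 = 36.5.
This falls in the class 12 to under 15: L = 12, F = 23, f = 19, h = 3.
Median ≈ 12 + ((36.5 − 23) / 19) × 3 = 14.1316

14.13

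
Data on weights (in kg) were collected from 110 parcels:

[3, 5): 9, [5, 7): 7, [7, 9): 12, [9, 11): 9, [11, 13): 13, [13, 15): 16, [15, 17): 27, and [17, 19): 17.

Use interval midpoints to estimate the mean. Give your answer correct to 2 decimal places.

Midpoints: 4, 6, 8, 10, 12, 14, 16, 18
Σfm = 9×4 + 7×6 + 12×8 + 9×10 + 13×12 + 16×14 + 27×16 + 17×18 = 1382
n = Σf = 110
Mean = 1382 / 110 = 12.5636

12.56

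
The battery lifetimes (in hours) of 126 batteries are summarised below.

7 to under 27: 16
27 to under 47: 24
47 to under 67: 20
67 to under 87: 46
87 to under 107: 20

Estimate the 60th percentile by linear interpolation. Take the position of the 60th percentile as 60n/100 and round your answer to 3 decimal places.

Cumulative frequencies: 16, 40, 60, 106, 126
n = 126; position = 60n/100 = 75.6.
This falls in the class 67 to under 87: L = 67, F = 60, f = 46, h = 20.
60th percentile ≈ 67 + ((75.6 − 60) / 46) × 20 = 73.7826

73.783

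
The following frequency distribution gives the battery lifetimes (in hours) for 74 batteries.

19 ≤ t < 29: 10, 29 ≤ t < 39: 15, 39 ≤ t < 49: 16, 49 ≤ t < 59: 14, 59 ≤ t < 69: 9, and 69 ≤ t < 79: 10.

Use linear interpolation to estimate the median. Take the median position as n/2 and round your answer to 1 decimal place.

Cumulative frequencies: 10, 25, 41, 55, 64, 74
n = 74; position = n/2 = 37.
This falls in the class 39 ≤ t < 49: L = 39, F = 25, f = 16, h = 10.
Median ≈ 39 + ((37 − 25) / 16) × 10 = 46.5000

46.5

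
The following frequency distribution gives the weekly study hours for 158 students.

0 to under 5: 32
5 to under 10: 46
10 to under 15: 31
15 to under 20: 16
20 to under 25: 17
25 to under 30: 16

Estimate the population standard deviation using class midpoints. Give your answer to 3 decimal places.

Midpoints: 2.5, 7.5, 12.5, 17.5, 22.5, 27.5
n = 158, Σfm = 1915, mean = 12.1203
Σfm² = 33237.5
Σf(m − x̄)² = Σfm² − (Σfm)²/n = 33237.5 − 1915²/158 = 10027.2152
Population variance = 10027.2152 / 158 = 63.4634
Standard deviation = √63.4634 = 7.9664

7.966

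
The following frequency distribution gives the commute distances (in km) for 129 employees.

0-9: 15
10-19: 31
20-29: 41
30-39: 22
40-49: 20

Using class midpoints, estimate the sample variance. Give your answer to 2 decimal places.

150.78

Midpoints: 4.5, 14.5, 24.5, 34.5, 44.5
n = 129, Σfm = 3170.5, mean = 24.5775
Σfm² = 97222.25
Σf(m − x̄)² = Σfm² − (Σfm)²/n = 97222.25 − 3170.5²/129 = 19299.2248
Sample variance = 19299.2248 / 128 = 150.7752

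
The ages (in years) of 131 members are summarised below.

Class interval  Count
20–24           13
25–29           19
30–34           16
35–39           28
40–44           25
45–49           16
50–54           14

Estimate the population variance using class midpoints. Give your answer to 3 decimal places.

80.864

Midpoints: 22, 27, 32, 37, 42, 47, 52
n = 131, Σfm = 4877, mean = 37.2290
Σfm² = 192159
Σf(m − x̄)² = Σfm² − (Σfm)²/n = 192159 − 4877²/131 = 10593.1298
Population variance = 10593.1298 / 131 = 80.8636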